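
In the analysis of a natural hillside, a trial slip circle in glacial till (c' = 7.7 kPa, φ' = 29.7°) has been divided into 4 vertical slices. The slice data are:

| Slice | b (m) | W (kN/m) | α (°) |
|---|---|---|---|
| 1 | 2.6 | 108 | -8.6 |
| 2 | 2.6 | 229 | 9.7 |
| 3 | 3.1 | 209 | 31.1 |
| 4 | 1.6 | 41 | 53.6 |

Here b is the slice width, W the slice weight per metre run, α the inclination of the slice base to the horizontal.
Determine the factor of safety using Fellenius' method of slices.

FS = 2.42

Ordinary method of slices: FS = Σ[c'·Δl_i + (W_i cosα_i)·tanφ'] / Σ W_i sinα_i, with Δl_i = b_i / cosα_i.
Slice 1: Δl = 2.6/cos(-8.6°) = 2.630 m; N'_1 = 108·cos(-8.6°) = 106.8; c'Δl = 20.25; W sinα = -16.1
Slice 2: Δl = 2.6/cos9.7° = 2.638 m; N'_2 = 229·cos9.7° = 225.7; c'Δl = 20.31; W sinα = 38.6
Slice 3: Δl = 3.1/cos31.1° = 3.620 m; N'_3 = 209·cos31.1° = 179.0; c'Δl = 27.88; W sinα = 108.0
Slice 4: Δl = 1.6/cos53.6° = 2.696 m; N'_4 = 41·cos53.6° = 24.3; c'Δl = 20.76; W sinα = 33.0
Σc'Δl = 89.2 kN/m; ΣN' = 535.8 kN/m; ΣW sinα = 163.4 kN/m
Resisting = 89.2 + 535.8·tan29.7° = 89.2 + 305.6 = 394.8 kN/m
FS = 394.8 / 163.4 = 2.416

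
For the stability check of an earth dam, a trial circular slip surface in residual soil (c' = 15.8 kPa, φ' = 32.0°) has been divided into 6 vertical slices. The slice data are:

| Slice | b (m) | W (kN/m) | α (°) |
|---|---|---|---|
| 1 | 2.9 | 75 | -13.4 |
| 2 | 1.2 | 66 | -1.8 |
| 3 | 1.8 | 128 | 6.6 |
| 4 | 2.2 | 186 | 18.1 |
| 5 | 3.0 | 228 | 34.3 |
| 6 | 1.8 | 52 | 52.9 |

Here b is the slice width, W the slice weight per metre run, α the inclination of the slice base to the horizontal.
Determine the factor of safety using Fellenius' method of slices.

Ordinary method of slices: FS = Σ[c'·Δl_i + (W_i cosα_i)·tanφ'] / Σ W_i sinα_i, with Δl_i = b_i / cosα_i.
Slice 1: Δl = 2.9/cos(-13.4°) = 2.981 m; N'_1 = 75·cos(-13.4°) = 73.0; c'Δl = 47.10; W sinα = -17.4
Slice 2: Δl = 1.2/cos(-1.8°) = 1.201 m; N'_2 = 66·cos(-1.8°) = 66.0; c'Δl = 18.97; W sinα = -2.1
Slice 3: Δl = 1.8/cos6.6° = 1.812 m; N'_3 = 128·cos6.6° = 127.2; c'Δl = 28.63; W sinα = 14.7
Slice 4: Δl = 2.2/cos18.1° = 2.315 m; N'_4 = 186·cos18.1° = 176.8; c'Δl = 36.57; W sinα = 57.8
Slice 5: Δl = 3.0/cos34.3° = 3.632 m; N'_5 = 228·cos34.3° = 188.4; c'Δl = 57.38; W sinα = 128.5
Slice 6: Δl = 1.8/cos52.9° = 2.984 m; N'_6 = 52·cos52.9° = 31.4; c'Δl = 47.15; W sinα = 41.5
Σc'Δl = 235.8 kN/m; ΣN' = 662.6 kN/m; ΣW sinα = 223.0 kN/m
Resisting = 235.8 + 662.6·tan32.0° = 235.8 + 414.0 = 649.8 kN/m
FS = 649.8 / 223.0 = 2.914

FS = 2.91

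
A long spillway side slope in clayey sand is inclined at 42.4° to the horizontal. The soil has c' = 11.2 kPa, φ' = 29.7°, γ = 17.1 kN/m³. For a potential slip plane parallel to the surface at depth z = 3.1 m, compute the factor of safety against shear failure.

For an infinite slope with a slip plane parallel to the surface (no pore pressure): FS = [c' + γz cos²β tanφ'] / [γz sinβ cosβ].
γz = 17.1·3.1 = 53.01 kN/m²
Numerator = 11.2 + 53.01·cos²42.4°·tan29.7° = 11.2 + 53.01·0.5453·0.5704 = 27.688 kPa
Denominator = 53.01·sin42.4°·cos42.4° = 53.01·0.6743·0.7385 = 26.396 kPa
FS = 27.688 / 26.396 = 1.049

FS = 1.05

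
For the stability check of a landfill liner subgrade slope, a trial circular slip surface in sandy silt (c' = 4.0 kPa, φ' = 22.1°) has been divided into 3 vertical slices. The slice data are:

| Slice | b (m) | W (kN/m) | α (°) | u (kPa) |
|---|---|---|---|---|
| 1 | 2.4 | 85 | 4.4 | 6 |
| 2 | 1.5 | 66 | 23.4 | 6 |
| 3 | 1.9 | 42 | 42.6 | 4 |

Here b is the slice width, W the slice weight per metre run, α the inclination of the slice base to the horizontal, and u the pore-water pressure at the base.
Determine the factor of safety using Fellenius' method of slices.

Ordinary method of slices: FS = Σ[c'·Δl_i + (W_i cosα_i − u_i·Δl_i)·tanφ'] / Σ W_i sinα_i, with Δl_i = b_i / cosα_i.
Slice 1: Δl = 2.4/cos4.4° = 2.407 m; N'_1 = 85·cos4.4° − 6·2.407 = 70.3; c'Δl = 9.63; W sinα = 6.5
Slice 2: Δl = 1.5/cos23.4° = 1.634 m; N'_2 = 66·cos23.4° − 6·1.634 = 50.8; c'Δl = 6.54; W sinα = 26.2
Slice 3: Δl = 1.9/cos42.6° = 2.581 m; N'_3 = 42·cos42.6° − 4·2.581 = 20.6; c'Δl = 10.32; W sinα = 28.4
Σc'Δl = 26.5 kN/m; ΣN' = 141.7 kN/m; ΣW sinα = 61.2 kN/m
Resisting = 26.5 + 141.7·tan22.1° = 26.5 + 57.5 = 84.0 kN/m
FS = 84.0 / 61.2 = 1.374

FS = 1.37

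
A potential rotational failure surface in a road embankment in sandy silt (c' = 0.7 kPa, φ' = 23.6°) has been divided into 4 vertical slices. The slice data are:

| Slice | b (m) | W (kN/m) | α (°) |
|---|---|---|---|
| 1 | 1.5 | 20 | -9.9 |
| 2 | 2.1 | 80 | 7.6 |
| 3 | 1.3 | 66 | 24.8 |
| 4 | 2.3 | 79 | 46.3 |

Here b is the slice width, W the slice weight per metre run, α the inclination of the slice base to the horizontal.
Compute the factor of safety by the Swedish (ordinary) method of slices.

Ordinary method of slices: FS = Σ[c'·Δl_i + (W_i cosα_i)·tanφ'] / Σ W_i sinα_i, with Δl_i = b_i / cosα_i.
Slice 1: Δl = 1.5/cos(-9.9°) = 1.523 m; N'_1 = 20·cos(-9.9°) = 19.7; c'Δl = 1.07; W sinα = -3.4
Slice 2: Δl = 2.1/cos7.6° = 2.119 m; N'_2 = 80·cos7.6° = 79.3; c'Δl = 1.48; W sinα = 10.6
Slice 3: Δl = 1.3/cos24.8° = 1.432 m; N'_3 = 66·cos24.8° = 59.9; c'Δl = 1.00; W sinα = 27.7
Slice 4: Δl = 2.3/cos46.3° = 3.329 m; N'_4 = 79·cos46.3° = 54.6; c'Δl = 2.33; W sinα = 57.1
Σc'Δl = 5.9 kN/m; ΣN' = 213.5 kN/m; ΣW sinα = 91.9 kN/m
Resisting = 5.9 + 213.5·tan23.6° = 5.9 + 93.3 = 99.2 kN/m
FS = 99.2 / 91.9 = 1.078

FS = 1.08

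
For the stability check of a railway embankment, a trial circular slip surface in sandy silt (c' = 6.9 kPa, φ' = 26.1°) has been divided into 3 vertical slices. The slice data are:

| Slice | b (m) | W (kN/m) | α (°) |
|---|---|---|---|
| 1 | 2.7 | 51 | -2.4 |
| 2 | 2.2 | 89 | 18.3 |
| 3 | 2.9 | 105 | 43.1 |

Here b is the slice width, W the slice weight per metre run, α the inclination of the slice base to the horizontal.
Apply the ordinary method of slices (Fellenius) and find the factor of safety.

FS = 1.70

Ordinary method of slices: FS = Σ[c'·Δl_i + (W_i cosα_i)·tanφ'] / Σ W_i sinα_i, with Δl_i = b_i / cosα_i.
Slice 1: Δl = 2.7/cos(-2.4°) = 2.702 m; N'_1 = 51·cos(-2.4°) = 51.0; c'Δl = 18.65; W sinα = -2.1
Slice 2: Δl = 2.2/cos18.3° = 2.317 m; N'_2 = 89·cos18.3° = 84.5; c'Δl = 15.99; W sinα = 27.9
Slice 3: Δl = 2.9/cos43.1° = 3.972 m; N'_3 = 105·cos43.1° = 76.7; c'Δl = 27.40; W sinα = 71.7
Σc'Δl = 62.0 kN/m; ΣN' = 212.1 kN/m; ΣW sinα = 97.6 kN/m
Resisting = 62.0 + 212.1·tan26.1° = 62.0 + 103.9 = 166.0 kN/m
FS = 166.0 / 97.6 = 1.701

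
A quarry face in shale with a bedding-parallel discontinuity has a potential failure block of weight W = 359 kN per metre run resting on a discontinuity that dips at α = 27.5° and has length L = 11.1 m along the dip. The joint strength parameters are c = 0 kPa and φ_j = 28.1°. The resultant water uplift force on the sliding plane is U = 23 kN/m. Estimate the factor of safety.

FS = 0.95

Resolving the block weight along and normal to the plane and applying the Mohr–Coulomb strength on the joint:
N' = W cosα − U = 359·cos27.5° − 23 = 295.4 kN/m
Driving force T = W sinα = 359·sin27.5° = 165.8 kN/m
Resisting force R = c·L + N'·tanφ_j = 0·11.1 + 295.4·tan28.1° = 0.0 + 157.7 = 157.7 kN/m
FS = R / T = 157.7 / 165.8 = 0.952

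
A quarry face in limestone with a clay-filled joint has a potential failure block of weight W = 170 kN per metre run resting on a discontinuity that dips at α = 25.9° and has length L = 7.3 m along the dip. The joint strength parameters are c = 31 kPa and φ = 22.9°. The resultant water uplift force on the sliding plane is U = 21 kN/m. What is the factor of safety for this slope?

Resolving the block weight along and normal to the plane and applying the Mohr–Coulomb strength on the joint:
N' = W cosα − U = 170·cos25.9° − 21 = 131.9 kN/m
Driving force T = W sinα = 170·sin25.9° = 74.3 kN/m
Resisting force R = c·L + N'·tanφ = 31·7.3 + 131.9·tan22.9° = 226.3 + 55.7 = 282.0 kN/m
FS = R / T = 282.0 / 74.3 = 3.798

FS = 3.80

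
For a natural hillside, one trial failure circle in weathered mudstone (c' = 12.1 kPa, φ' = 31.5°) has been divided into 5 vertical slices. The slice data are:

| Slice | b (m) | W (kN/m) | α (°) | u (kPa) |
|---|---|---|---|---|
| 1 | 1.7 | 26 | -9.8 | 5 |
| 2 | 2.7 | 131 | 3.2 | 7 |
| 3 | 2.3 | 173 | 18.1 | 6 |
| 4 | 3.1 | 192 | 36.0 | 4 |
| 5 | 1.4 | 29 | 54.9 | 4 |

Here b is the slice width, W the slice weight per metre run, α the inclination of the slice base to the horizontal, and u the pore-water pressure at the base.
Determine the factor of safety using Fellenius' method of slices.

Ordinary method of slices: FS = Σ[c'·Δl_i + (W_i cosα_i − u_i·Δl_i)·tanφ'] / Σ W_i sinα_i, with Δl_i = b_i / cosα_i.
Slice 1: Δl = 1.7/cos(-9.8°) = 1.725 m; N'_1 = 26·cos(-9.8°) − 5·1.725 = 17.0; c'Δl = 20.87; W sinα = -4.4
Slice 2: Δl = 2.7/cos3.2° = 2.704 m; N'_2 = 131·cos3.2° − 7·2.704 = 111.9; c'Δl = 32.72; W sinα = 7.3
Slice 3: Δl = 2.3/cos18.1° = 2.420 m; N'_3 = 173·cos18.1° − 6·2.420 = 149.9; c'Δl = 29.28; W sinα = 53.7
Slice 4: Δl = 3.1/cos36.0° = 3.832 m; N'_4 = 192·cos36.0° − 4·3.832 = 140.0; c'Δl = 46.36; W sinα = 112.9
Slice 5: Δl = 1.4/cos54.9° = 2.435 m; N'_5 = 29·cos54.9° − 4·2.435 = 6.9; c'Δl = 29.46; W sinα = 23.7
Σc'Δl = 158.7 kN/m; ΣN' = 425.7 kN/m; ΣW sinα = 193.2 kN/m
Resisting = 158.7 + 425.7·tan31.5° = 158.7 + 260.9 = 419.6 kN/m
FS = 419.6 / 193.2 = 2.172

FS = 2.17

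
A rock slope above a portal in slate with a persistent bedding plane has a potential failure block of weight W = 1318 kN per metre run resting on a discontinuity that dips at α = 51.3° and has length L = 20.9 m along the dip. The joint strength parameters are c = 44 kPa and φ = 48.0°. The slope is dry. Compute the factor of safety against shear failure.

FS = 1.78

Resolving the block weight along and normal to the plane and applying the Mohr–Coulomb strength on the joint:
N' = W cosα = 1318·cos51.3° = 824.1 kN/m
Driving force T = W sinα = 1318·sin51.3° = 1028.6 kN/m
Resisting force R = c·L + N'·tanφ = 44·20.9 + 824.1·tan48.0° = 919.6 + 915.2 = 1834.8 kN/m
FS = R / T = 1834.8 / 1028.6 = 1.784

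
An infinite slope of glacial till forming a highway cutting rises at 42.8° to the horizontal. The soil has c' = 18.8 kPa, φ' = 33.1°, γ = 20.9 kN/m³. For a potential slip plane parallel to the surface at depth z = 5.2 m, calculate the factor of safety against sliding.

For an infinite slope with a slip plane parallel to the surface (no pore pressure): FS = [c' + γz cos²β tanφ'] / [γz sinβ cosβ].
γz = 20.9·5.2 = 108.68 kN/m²
Numerator = 18.8 + 108.68·cos²42.8°·tan33.1° = 18.8 + 108.68·0.5384·0.6519 = 56.941 kPa
Denominator = 108.68·sin42.8°·cos42.8° = 108.68·0.6794·0.7337 = 54.180 kPa
FS = 56.941 / 54.180 = 1.051

FS = 1.05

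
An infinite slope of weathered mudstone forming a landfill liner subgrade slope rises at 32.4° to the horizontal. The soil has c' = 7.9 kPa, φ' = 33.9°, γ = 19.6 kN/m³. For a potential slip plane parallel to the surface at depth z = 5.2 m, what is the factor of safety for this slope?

For an infinite slope with a slip plane parallel to the surface (no pore pressure): FS = [c' + γz cos²β tanφ'] / [γz sinβ cosβ].
γz = 19.6·5.2 = 101.92 kN/m²
Numerator = 7.9 + 101.92·cos²32.4°·tan33.9° = 7.9 + 101.92·0.7129·0.6720 = 56.724 kPa
Denominator = 101.92·sin32.4°·cos32.4° = 101.92·0.5358·0.8443 = 46.110 kPa
FS = 56.724 / 46.110 = 1.230

FS = 1.23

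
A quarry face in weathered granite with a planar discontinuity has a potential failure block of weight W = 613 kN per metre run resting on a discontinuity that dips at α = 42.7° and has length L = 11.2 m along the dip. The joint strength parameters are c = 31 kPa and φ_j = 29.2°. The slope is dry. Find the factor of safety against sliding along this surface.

Resolving the block weight along and normal to the plane and applying the Mohr–Coulomb strength on the joint:
N' = W cosα = 613·cos42.7° = 450.5 kN/m
Driving force T = W sinα = 613·sin42.7° = 415.7 kN/m
Resisting force R = c·L + N'·tanφ_j = 31·11.2 + 450.5·tan29.2° = 347.2 + 251.8 = 599.0 kN/m
FS = R / T = 599.0 / 415.7 = 1.441

FS = 1.44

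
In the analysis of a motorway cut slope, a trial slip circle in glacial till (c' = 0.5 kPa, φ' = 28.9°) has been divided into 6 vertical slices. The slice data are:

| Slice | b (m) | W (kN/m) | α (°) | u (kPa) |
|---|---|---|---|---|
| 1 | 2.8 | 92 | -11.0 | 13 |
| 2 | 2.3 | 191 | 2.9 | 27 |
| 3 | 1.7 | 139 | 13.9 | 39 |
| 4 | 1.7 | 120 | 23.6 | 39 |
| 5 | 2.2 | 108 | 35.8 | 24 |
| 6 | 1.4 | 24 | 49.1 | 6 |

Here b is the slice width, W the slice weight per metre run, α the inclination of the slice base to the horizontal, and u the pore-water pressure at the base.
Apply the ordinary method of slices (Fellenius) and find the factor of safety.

Ordinary method of slices: FS = Σ[c'·Δl_i + (W_i cosα_i − u_i·Δl_i)·tanφ'] / Σ W_i sinα_i, with Δl_i = b_i / cosα_i.
Slice 1: Δl = 2.8/cos(-11.0°) = 2.852 m; N'_1 = 92·cos(-11.0°) − 13·2.852 = 53.2; c'Δl = 1.43; W sinα = -17.6
Slice 2: Δl = 2.3/cos2.9° = 2.303 m; N'_2 = 191·cos2.9° − 27·2.303 = 128.6; c'Δl = 1.15; W sinα = 9.7
Slice 3: Δl = 1.7/cos13.9° = 1.751 m; N'_3 = 139·cos13.9° − 39·1.751 = 66.6; c'Δl = 0.88; W sinα = 33.4
Slice 4: Δl = 1.7/cos23.6° = 1.855 m; N'_4 = 120·cos23.6° − 39·1.855 = 37.6; c'Δl = 0.93; W sinα = 48.0
Slice 5: Δl = 2.2/cos35.8° = 2.712 m; N'_5 = 108·cos35.8° − 24·2.712 = 22.5; c'Δl = 1.36; W sinα = 63.2
Slice 6: Δl = 1.4/cos49.1° = 2.138 m; N'_6 = 24·cos49.1° − 6·2.138 = 2.9; c'Δl = 1.07; W sinα = 18.1
Σc'Δl = 6.8 kN/m; ΣN' = 311.4 kN/m; ΣW sinα = 154.9 kN/m
Resisting = 6.8 + 311.4·tan28.9° = 6.8 + 171.9 = 178.7 kN/m
FS = 178.7 / 154.9 = 1.154

FS = 1.15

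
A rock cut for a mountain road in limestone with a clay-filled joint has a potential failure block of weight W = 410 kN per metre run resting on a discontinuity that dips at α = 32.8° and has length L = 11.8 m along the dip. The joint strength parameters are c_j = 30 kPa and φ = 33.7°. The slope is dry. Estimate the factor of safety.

FS = 2.63

Resolving the block weight along and normal to the plane and applying the Mohr–Coulomb strength on the joint:
N' = W cosα = 410·cos32.8° = 344.6 kN/m
Driving force T = W sinα = 410·sin32.8° = 222.1 kN/m
Resisting force R = c_j·L + N'·tanφ = 30·11.8 + 344.6·tan33.7° = 354.0 + 229.8 = 583.8 kN/m
FS = R / T = 583.8 / 222.1 = 2.629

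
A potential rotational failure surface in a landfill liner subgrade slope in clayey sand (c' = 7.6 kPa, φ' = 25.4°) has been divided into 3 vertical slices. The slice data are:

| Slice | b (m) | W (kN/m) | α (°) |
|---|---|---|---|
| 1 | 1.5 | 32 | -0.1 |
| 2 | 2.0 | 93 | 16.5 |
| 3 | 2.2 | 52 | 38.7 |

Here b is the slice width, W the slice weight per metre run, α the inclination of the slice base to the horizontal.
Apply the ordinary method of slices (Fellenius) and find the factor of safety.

FS = 2.13

Ordinary method of slices: FS = Σ[c'·Δl_i + (W_i cosα_i)·tanφ'] / Σ W_i sinα_i, with Δl_i = b_i / cosα_i.
Slice 1: Δl = 1.5/cos(-0.1°) = 1.500 m; N'_1 = 32·cos(-0.1°) = 32.0; c'Δl = 11.40; W sinα = -0.1
Slice 2: Δl = 2.0/cos16.5° = 2.086 m; N'_2 = 93·cos16.5° = 89.2; c'Δl = 15.85; W sinα = 26.4
Slice 3: Δl = 2.2/cos38.7° = 2.819 m; N'_3 = 52·cos38.7° = 40.6; c'Δl = 21.42; W sinα = 32.5
Σc'Δl = 48.7 kN/m; ΣN' = 161.8 kN/m; ΣW sinα = 58.9 kN/m
Resisting = 48.7 + 161.8·tan25.4° = 48.7 + 76.8 = 125.5 kN/m
FS = 125.5 / 58.9 = 2.132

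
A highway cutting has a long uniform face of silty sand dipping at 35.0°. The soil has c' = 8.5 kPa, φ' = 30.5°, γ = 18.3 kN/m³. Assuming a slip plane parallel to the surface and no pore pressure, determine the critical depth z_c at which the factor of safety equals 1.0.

Setting FS = 1.00 in FS = [c' + γz cos²β tanφ'] / [γz sinβ cosβ] and solving for z:
z = c' / [γ cosβ (FS·sinβ − cosβ·tanφ')]
  = 8.5 / [18.3·cos35.0°·(1.00·sin35.0° − cos35.0°·tan30.5°)]
  = 8.5 / [18.3·0.8192·(1.00·0.5736 − 0.8192·0.5890)]
  = 8.5 / 1.3650 = 6.227 m

z_c = 6.23 m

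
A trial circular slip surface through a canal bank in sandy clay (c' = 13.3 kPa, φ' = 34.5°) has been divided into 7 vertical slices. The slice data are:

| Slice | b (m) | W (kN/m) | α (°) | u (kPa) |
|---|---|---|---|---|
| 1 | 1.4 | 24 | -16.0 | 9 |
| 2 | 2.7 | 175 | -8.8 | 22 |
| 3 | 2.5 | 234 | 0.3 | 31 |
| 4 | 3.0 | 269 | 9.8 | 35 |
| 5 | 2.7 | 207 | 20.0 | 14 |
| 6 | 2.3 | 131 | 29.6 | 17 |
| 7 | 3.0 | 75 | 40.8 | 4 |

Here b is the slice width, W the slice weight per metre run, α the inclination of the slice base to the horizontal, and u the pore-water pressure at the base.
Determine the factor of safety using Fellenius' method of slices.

FS = 3.72

Ordinary method of slices: FS = Σ[c'·Δl_i + (W_i cosα_i − u_i·Δl_i)·tanφ'] / Σ W_i sinα_i, with Δl_i = b_i / cosα_i.
Slice 1: Δl = 1.4/cos(-16.0°) = 1.456 m; N'_1 = 24·cos(-16.0°) − 9·1.456 = 10.0; c'Δl = 19.37; W sinα = -6.6
Slice 2: Δl = 2.7/cos(-8.8°) = 2.732 m; N'_2 = 175·cos(-8.8°) − 22·2.732 = 112.8; c'Δl = 36.34; W sinα = -26.8
Slice 3: Δl = 2.5/cos0.3° = 2.500 m; N'_3 = 234·cos0.3° − 31·2.500 = 156.5; c'Δl = 33.25; W sinα = 1.2
Slice 4: Δl = 3.0/cos9.8° = 3.044 m; N'_4 = 269·cos9.8° − 35·3.044 = 158.5; c'Δl = 40.49; W sinα = 45.8
Slice 5: Δl = 2.7/cos20.0° = 2.873 m; N'_5 = 207·cos20.0° − 14·2.873 = 154.3; c'Δl = 38.21; W sinα = 70.8
Slice 6: Δl = 2.3/cos29.6° = 2.645 m; N'_6 = 131·cos29.6° − 17·2.645 = 68.9; c'Δl = 35.18; W sinα = 64.7
Slice 7: Δl = 3.0/cos40.8° = 3.963 m; N'_7 = 75·cos40.8° − 4·3.963 = 40.9; c'Δl = 52.71; W sinα = 49.0
Σc'Δl = 255.6 kN/m; ΣN' = 702.0 kN/m; ΣW sinα = 198.1 kN/m
Resisting = 255.6 + 702.0·tan34.5° = 255.6 + 482.4 = 738.0 kN/m
FS = 738.0 / 198.1 = 3.725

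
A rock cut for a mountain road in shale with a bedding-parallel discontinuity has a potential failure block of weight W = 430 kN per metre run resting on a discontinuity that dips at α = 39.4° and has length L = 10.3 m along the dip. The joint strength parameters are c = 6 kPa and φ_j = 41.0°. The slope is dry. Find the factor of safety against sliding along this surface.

Resolving the block weight along and normal to the plane and applying the Mohr–Coulomb strength on the joint:
N' = W cosα = 430·cos39.4° = 332.3 kN/m
Driving force T = W sinα = 430·sin39.4° = 272.9 kN/m
Resisting force R = c·L + N'·tanφ_j = 6·10.3 + 332.3·tan41.0° = 61.8 + 288.8 = 350.6 kN/m
FS = R / T = 350.6 / 272.9 = 1.285

FS = 1.28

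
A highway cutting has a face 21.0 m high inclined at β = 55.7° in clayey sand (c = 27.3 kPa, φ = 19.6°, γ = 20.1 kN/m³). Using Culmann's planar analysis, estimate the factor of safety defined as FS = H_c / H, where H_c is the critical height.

H_c = (4c/γ) · sinβ cosφ / [1 − cos(β − φ)]
    = (4·27.3/20.1) · sin55.7°·cos19.6° / [1 − cos36.1°]
    = 5.433 · 0.7782 / 0.1920 = 22.02 m
FS = H_c / H = 22.02 / 21.0 = 1.049

FS = 1.05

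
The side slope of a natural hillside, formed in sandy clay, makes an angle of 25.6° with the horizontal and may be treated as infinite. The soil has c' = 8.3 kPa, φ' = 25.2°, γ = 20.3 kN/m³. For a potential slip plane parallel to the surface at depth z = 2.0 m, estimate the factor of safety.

For an infinite slope with a slip plane parallel to the surface (no pore pressure): FS = [c' + γz cos²β tanφ'] / [γz sinβ cosβ].
γz = 20.3·2.0 = 40.60 kN/m²
Numerator = 8.3 + 40.60·cos²25.6°·tan25.2° = 8.3 + 40.60·0.8133·0.4706 = 23.838 kPa
Denominator = 40.60·sin25.6°·cos25.6° = 40.60·0.4321·0.9018 = 15.821 kPa
FS = 23.838 / 15.821 = 1.507

FS = 1.51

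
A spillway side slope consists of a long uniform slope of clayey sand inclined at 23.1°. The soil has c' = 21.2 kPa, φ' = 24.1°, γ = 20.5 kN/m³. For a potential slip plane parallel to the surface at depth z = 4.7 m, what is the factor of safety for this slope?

FS = 1.66

For an infinite slope with a slip plane parallel to the surface (no pore pressure): FS = [c' + γz cos²β tanφ'] / [γz sinβ cosβ].
γz = 20.5·4.7 = 96.35 kN/m²
Numerator = 21.2 + 96.35·cos²23.1°·tan24.1° = 21.2 + 96.35·0.8461·0.4473 = 57.665 kPa
Denominator = 96.35·sin23.1°·cos23.1° = 96.35·0.3923·0.9198 = 34.771 kPa
FS = 57.665 / 34.771 = 1.658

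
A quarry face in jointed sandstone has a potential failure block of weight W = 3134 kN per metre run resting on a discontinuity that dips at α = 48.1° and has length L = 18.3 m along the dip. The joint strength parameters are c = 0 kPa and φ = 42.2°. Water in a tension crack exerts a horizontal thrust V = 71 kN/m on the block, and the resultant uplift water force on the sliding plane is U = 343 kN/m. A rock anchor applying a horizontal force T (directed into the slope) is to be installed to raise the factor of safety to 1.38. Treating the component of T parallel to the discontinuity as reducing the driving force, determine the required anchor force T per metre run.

Resolving forces along and normal to the sliding plane, with the horizontal anchor force T adding T·sinα to the effective normal force and T·cosα acting up the plane against the driving force:
FS = [cL + (W cosα − U − V sinα + T sinα) tanφ] / [W sinα + V cosα − T cosα]
Without the anchor: N' = 1697.1 kN/m, driving T_d = 2380.1 kN/m, resisting R = 0·18.3 + 1697.1·tan42.2° = 1538.9 kN/m, FS = 0.65.
Setting FS = 1.38 and solving for T:
1.38·(2380.1 − T cos48.1°) = 1538.9 + T sin48.1°·tan42.2°
T·(sin48.1°·tan42.2° + 1.38·cos48.1°) = 1.38·2380.1 − 1538.9
T·(0.7443·0.9067 + 1.38·0.6678) = 3284.5 − 1538.9 = 1745.6
T·1.5965 = 1745.6
T = 1093.4 kN/m

T = 1093 kN/m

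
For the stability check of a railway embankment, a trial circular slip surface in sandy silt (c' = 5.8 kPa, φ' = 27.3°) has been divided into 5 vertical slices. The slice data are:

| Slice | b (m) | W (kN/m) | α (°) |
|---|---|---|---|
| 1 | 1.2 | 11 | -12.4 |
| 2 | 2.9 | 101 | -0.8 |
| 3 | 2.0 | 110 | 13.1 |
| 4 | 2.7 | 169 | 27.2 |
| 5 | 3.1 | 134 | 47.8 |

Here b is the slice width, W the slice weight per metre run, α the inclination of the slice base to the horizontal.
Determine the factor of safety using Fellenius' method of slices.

Ordinary method of slices: FS = Σ[c'·Δl_i + (W_i cosα_i)·tanφ'] / Σ W_i sinα_i, with Δl_i = b_i / cosα_i.
Slice 1: Δl = 1.2/cos(-12.4°) = 1.229 m; N'_1 = 11·cos(-12.4°) = 10.7; c'Δl = 7.13; W sinα = -2.4
Slice 2: Δl = 2.9/cos(-0.8°) = 2.900 m; N'_2 = 101·cos(-0.8°) = 101.0; c'Δl = 16.82; W sinα = -1.4
Slice 3: Δl = 2.0/cos13.1° = 2.053 m; N'_3 = 110·cos13.1° = 107.1; c'Δl = 11.91; W sinα = 24.9
Slice 4: Δl = 2.7/cos27.2° = 3.036 m; N'_4 = 169·cos27.2° = 150.3; c'Δl = 17.61; W sinα = 77.2
Slice 5: Δl = 3.1/cos47.8° = 4.615 m; N'_5 = 134·cos47.8° = 90.0; c'Δl = 26.77; W sinα = 99.3
Σc'Δl = 80.2 kN/m; ΣN' = 459.2 kN/m; ΣW sinα = 197.7 kN/m
Resisting = 80.2 + 459.2·tan27.3° = 80.2 + 237.0 = 317.2 kN/m
FS = 317.2 / 197.7 = 1.605

FS = 1.60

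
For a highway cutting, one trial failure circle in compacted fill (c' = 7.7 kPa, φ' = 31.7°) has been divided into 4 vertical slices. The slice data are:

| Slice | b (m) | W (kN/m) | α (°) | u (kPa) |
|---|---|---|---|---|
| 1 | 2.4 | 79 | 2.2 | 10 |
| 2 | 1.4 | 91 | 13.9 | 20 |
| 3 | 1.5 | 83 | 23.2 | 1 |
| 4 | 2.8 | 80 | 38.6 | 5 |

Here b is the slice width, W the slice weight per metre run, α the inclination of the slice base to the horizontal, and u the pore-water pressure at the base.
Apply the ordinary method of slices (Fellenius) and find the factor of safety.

FS = 1.99

Ordinary method of slices: FS = Σ[c'·Δl_i + (W_i cosα_i − u_i·Δl_i)·tanφ'] / Σ W_i sinα_i, with Δl_i = b_i / cosα_i.
Slice 1: Δl = 2.4/cos2.2° = 2.402 m; N'_1 = 79·cos2.2° − 10·2.402 = 54.9; c'Δl = 18.49; W sinα = 3.0
Slice 2: Δl = 1.4/cos13.9° = 1.442 m; N'_2 = 91·cos13.9° − 20·1.442 = 59.5; c'Δl = 11.11; W sinα = 21.9
Slice 3: Δl = 1.5/cos23.2° = 1.632 m; N'_3 = 83·cos23.2° − 1·1.632 = 74.7; c'Δl = 12.57; W sinα = 32.7
Slice 4: Δl = 2.8/cos38.6° = 3.583 m; N'_4 = 80·cos38.6° − 5·3.583 = 44.6; c'Δl = 27.59; W sinα = 49.9
Σc'Δl = 69.8 kN/m; ΣN' = 233.7 kN/m; ΣW sinα = 107.5 kN/m
Resisting = 69.8 + 233.7·tan31.7° = 69.8 + 144.3 = 214.1 kN/m
FS = 214.1 / 107.5 = 1.991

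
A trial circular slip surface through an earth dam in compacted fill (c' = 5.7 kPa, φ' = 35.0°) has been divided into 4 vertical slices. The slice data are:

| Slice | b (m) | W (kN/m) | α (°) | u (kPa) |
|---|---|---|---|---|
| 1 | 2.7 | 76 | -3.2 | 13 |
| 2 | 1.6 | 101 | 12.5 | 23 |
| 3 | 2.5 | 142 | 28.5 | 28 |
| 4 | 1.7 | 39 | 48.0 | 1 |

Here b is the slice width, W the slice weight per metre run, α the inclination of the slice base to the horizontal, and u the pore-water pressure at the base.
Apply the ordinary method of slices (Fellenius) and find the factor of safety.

FS = 1.53

Ordinary method of slices: FS = Σ[c'·Δl_i + (W_i cosα_i − u_i·Δl_i)·tanφ'] / Σ W_i sinα_i, with Δl_i = b_i / cosα_i.
Slice 1: Δl = 2.7/cos(-3.2°) = 2.704 m; N'_1 = 76·cos(-3.2°) − 13·2.704 = 40.7; c'Δl = 15.41; W sinα = -4.2
Slice 2: Δl = 1.6/cos12.5° = 1.639 m; N'_2 = 101·cos12.5° − 23·1.639 = 60.9; c'Δl = 9.34; W sinα = 21.9
Slice 3: Δl = 2.5/cos28.5° = 2.845 m; N'_3 = 142·cos28.5° − 28·2.845 = 45.1; c'Δl = 16.21; W sinα = 67.8
Slice 4: Δl = 1.7/cos48.0° = 2.541 m; N'_4 = 39·cos48.0° − 1·2.541 = 23.6; c'Δl = 14.48; W sinα = 29.0
Σc'Δl = 55.5 kN/m; ΣN' = 170.3 kN/m; ΣW sinα = 114.4 kN/m
Resisting = 55.5 + 170.3·tan35.0° = 55.5 + 119.3 = 174.7 kN/m
FS = 174.7 / 114.4 = 1.528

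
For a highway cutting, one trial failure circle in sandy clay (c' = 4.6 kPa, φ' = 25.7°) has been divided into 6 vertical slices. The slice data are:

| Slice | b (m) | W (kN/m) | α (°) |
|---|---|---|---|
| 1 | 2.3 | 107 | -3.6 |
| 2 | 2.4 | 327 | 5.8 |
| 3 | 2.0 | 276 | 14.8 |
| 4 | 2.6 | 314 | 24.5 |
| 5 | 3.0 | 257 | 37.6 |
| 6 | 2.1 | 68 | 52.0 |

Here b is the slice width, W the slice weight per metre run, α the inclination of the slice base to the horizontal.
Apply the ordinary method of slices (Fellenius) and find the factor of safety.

Ordinary method of slices: FS = Σ[c'·Δl_i + (W_i cosα_i)·tanφ'] / Σ W_i sinα_i, with Δl_i = b_i / cosα_i.
Slice 1: Δl = 2.3/cos(-3.6°) = 2.305 m; N'_1 = 107·cos(-3.6°) = 106.8; c'Δl = 10.60; W sinα = -6.7
Slice 2: Δl = 2.4/cos5.8° = 2.412 m; N'_2 = 327·cos5.8° = 325.3; c'Δl = 11.10; W sinα = 33.0
Slice 3: Δl = 2.0/cos14.8° = 2.069 m; N'_3 = 276·cos14.8° = 266.8; c'Δl = 9.52; W sinα = 70.5
Slice 4: Δl = 2.6/cos24.5° = 2.857 m; N'_4 = 314·cos24.5° = 285.7; c'Δl = 13.14; W sinα = 130.2
Slice 5: Δl = 3.0/cos37.6° = 3.786 m; N'_5 = 257·cos37.6° = 203.6; c'Δl = 17.42; W sinα = 156.8
Slice 6: Δl = 2.1/cos52.0° = 3.411 m; N'_6 = 68·cos52.0° = 41.9; c'Δl = 15.69; W sinα = 53.6
Σc'Δl = 77.5 kN/m; ΣN' = 1230.2 kN/m; ΣW sinα = 437.4 kN/m
Resisting = 77.5 + 1230.2·tan25.7° = 77.5 + 592.0 = 669.5 kN/m
FS = 669.5 / 437.4 = 1.531

FS = 1.53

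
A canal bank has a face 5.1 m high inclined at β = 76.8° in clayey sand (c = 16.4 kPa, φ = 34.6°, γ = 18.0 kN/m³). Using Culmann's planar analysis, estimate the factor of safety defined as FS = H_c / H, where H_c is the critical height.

H_c = (4c/γ) · sinβ cosφ / [1 − cos(β − φ)]
    = (4·16.4/18.0) · sin76.8°·cos34.6° / [1 − cos42.2°]
    = 3.644 · 0.8014 / 0.2592 = 11.27 m
FS = H_c / H = 11.27 / 5.1 = 2.209

FS = 2.21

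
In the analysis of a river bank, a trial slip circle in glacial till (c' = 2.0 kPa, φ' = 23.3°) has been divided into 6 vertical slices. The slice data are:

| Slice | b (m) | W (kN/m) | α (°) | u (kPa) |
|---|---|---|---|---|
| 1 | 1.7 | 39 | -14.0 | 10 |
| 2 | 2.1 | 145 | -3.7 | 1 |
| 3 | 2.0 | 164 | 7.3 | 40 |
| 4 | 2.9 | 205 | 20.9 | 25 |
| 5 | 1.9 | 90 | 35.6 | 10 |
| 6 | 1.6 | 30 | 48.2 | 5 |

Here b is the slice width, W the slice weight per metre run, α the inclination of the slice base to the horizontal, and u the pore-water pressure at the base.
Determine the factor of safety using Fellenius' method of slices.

FS = 1.38

Ordinary method of slices: FS = Σ[c'·Δl_i + (W_i cosα_i − u_i·Δl_i)·tanφ'] / Σ W_i sinα_i, with Δl_i = b_i / cosα_i.
Slice 1: Δl = 1.7/cos(-14.0°) = 1.752 m; N'_1 = 39·cos(-14.0°) − 10·1.752 = 20.3; c'Δl = 3.50; W sinα = -9.4
Slice 2: Δl = 2.1/cos(-3.7°) = 2.104 m; N'_2 = 145·cos(-3.7°) − 1·2.104 = 142.6; c'Δl = 4.21; W sinα = -9.4
Slice 3: Δl = 2.0/cos7.3° = 2.016 m; N'_3 = 164·cos7.3° − 40·2.016 = 82.0; c'Δl = 4.03; W sinα = 20.8
Slice 4: Δl = 2.9/cos20.9° = 3.104 m; N'_4 = 205·cos20.9° − 25·3.104 = 113.9; c'Δl = 6.21; W sinα = 73.1
Slice 5: Δl = 1.9/cos35.6° = 2.337 m; N'_5 = 90·cos35.6° − 10·2.337 = 49.8; c'Δl = 4.67; W sinα = 52.4
Slice 6: Δl = 1.6/cos48.2° = 2.400 m; N'_6 = 30·cos48.2° − 5·2.400 = 8.0; c'Δl = 4.80; W sinα = 22.4
Σc'Δl = 27.4 kN/m; ΣN' = 416.6 kN/m; ΣW sinα = 149.9 kN/m
Resisting = 27.4 + 416.6·tan23.3° = 27.4 + 179.4 = 206.9 kN/m
FS = 206.9 / 149.9 = 1.380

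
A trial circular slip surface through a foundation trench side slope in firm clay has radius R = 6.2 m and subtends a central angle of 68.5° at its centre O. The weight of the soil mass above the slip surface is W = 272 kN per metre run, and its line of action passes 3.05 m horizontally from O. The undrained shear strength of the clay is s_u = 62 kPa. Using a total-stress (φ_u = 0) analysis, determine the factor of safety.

FS = 3.43

Taking moments about the centre O, the resisting moment is provided by the undrained shear strength acting along the arc:
Arc length L_a = R·θ = 6.2·(68.5°·π/180) = 6.2·1.1956 = 7.41 m
M_R = s_u·L_a·R = 62·7.41·6.2 = 2849.3 kN·m/m
M_D = W·d = 272·3.05 = 829.6 kN·m/m
FS = M_R / M_D = 2849.3 / 829.6 = 3.435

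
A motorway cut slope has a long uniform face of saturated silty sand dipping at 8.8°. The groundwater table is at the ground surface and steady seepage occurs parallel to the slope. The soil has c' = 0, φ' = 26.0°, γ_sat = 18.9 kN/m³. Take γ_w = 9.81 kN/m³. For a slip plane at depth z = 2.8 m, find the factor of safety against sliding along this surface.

With seepage parallel to the slope and the water table at the surface, the effective normal stress on the slip plane uses the buoyant unit weight γ' = γ_sat − γ_w while the driving shear stress uses γ_sat:
FS = [c' + γ' z cos²β tanφ'] / [γ_sat z sinβ cosβ]
(For c' = 0 this reduces to FS = (γ'/γ_sat)·tanφ'/tanβ.)
γ' = 18.9 − 9.81 = 9.09 kN/m³
Numerator = 0.0 + 9.09·2.8·cos²8.8°·tan26.0° = 0.0 + 9.09·2.8·0.9766·0.4877 = 12.123 kPa
Denominator = 18.9·2.8·sin8.8°·cos8.8° = 18.9·2.8·0.1530·0.9882 = 8.001 kPa
FS = 12.123 / 8.001 = 1.515

FS = 1.52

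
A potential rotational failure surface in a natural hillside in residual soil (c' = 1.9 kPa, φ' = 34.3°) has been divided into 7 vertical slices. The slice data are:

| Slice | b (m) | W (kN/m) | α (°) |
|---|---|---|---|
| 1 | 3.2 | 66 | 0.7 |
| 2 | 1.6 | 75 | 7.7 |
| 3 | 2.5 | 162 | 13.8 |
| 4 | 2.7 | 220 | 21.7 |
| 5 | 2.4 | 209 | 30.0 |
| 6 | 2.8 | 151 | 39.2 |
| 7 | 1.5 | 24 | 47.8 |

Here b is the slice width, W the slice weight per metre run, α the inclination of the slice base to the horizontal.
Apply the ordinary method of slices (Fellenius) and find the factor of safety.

Ordinary method of slices: FS = Σ[c'·Δl_i + (W_i cosα_i)·tanφ'] / Σ W_i sinα_i, with Δl_i = b_i / cosα_i.
Slice 1: Δl = 3.2/cos0.7° = 3.200 m; N'_1 = 66·cos0.7° = 66.0; c'Δl = 6.08; W sinα = 0.8
Slice 2: Δl = 1.6/cos7.7° = 1.615 m; N'_2 = 75·cos7.7° = 74.3; c'Δl = 3.07; W sinα = 10.0
Slice 3: Δl = 2.5/cos13.8° = 2.574 m; N'_3 = 162·cos13.8° = 157.3; c'Δl = 4.89; W sinα = 38.6
Slice 4: Δl = 2.7/cos21.7° = 2.906 m; N'_4 = 220·cos21.7° = 204.4; c'Δl = 5.52; W sinα = 81.3
Slice 5: Δl = 2.4/cos30.0° = 2.771 m; N'_5 = 209·cos30.0° = 181.0; c'Δl = 5.27; W sinα = 104.5
Slice 6: Δl = 2.8/cos39.2° = 3.613 m; N'_6 = 151·cos39.2° = 117.0; c'Δl = 6.87; W sinα = 95.4
Slice 7: Δl = 1.5/cos47.8° = 2.233 m; N'_7 = 24·cos47.8° = 16.1; c'Δl = 4.24; W sinα = 17.8
Σc'Δl = 35.9 kN/m; ΣN' = 816.2 kN/m; ΣW sinα = 348.6 kN/m
Resisting = 35.9 + 816.2·tan34.3° = 35.9 + 556.8 = 592.7 kN/m
FS = 592.7 / 348.6 = 1.700

FS = 1.70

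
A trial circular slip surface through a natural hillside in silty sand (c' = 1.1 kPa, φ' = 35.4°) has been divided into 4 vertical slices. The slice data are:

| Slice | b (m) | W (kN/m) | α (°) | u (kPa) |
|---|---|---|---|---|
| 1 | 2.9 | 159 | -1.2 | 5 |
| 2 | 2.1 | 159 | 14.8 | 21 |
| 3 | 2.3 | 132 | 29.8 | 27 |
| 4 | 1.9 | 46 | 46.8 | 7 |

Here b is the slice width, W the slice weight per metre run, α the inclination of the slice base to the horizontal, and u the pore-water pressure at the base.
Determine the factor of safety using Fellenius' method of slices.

FS = 1.69

Ordinary method of slices: FS = Σ[c'·Δl_i + (W_i cosα_i − u_i·Δl_i)·tanφ'] / Σ W_i sinα_i, with Δl_i = b_i / cosα_i.
Slice 1: Δl = 2.9/cos(-1.2°) = 2.901 m; N'_1 = 159·cos(-1.2°) − 5·2.901 = 144.5; c'Δl = 3.19; W sinα = -3.3
Slice 2: Δl = 2.1/cos14.8° = 2.172 m; N'_2 = 159·cos14.8° − 21·2.172 = 108.1; c'Δl = 2.39; W sinα = 40.6
Slice 3: Δl = 2.3/cos29.8° = 2.650 m; N'_3 = 132·cos29.8° − 27·2.650 = 43.0; c'Δl = 2.92; W sinα = 65.6
Slice 4: Δl = 1.9/cos46.8° = 2.776 m; N'_4 = 46·cos46.8° − 7·2.776 = 12.1; c'Δl = 3.05; W sinα = 33.5
Σc'Δl = 11.5 kN/m; ΣN' = 307.6 kN/m; ΣW sinα = 136.4 kN/m
Resisting = 11.5 + 307.6·tan35.4° = 11.5 + 218.6 = 230.2 kN/m
FS = 230.2 / 136.4 = 1.687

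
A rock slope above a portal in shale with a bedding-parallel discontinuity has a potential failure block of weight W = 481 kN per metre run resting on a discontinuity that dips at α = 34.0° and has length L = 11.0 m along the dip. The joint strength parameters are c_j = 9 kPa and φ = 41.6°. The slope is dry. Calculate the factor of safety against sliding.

FS = 1.68

Resolving the block weight along and normal to the plane and applying the Mohr–Coulomb strength on the joint:
N' = W cosα = 481·cos34.0° = 398.8 kN/m
Driving force T = W sinα = 481·sin34.0° = 269.0 kN/m
Resisting force R = c_j·L + N'·tanφ = 9·11.0 + 398.8·tan41.6° = 99.0 + 354.0 = 453.0 kN/m
FS = R / T = 453.0 / 269.0 = 1.684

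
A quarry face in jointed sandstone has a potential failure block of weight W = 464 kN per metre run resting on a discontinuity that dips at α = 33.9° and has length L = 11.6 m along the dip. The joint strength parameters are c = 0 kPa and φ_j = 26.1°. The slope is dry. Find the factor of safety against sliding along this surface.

Resolving the block weight along and normal to the plane and applying the Mohr–Coulomb strength on the joint:
N' = W cosα = 464·cos33.9° = 385.1 kN/m
Driving force T = W sinα = 464·sin33.9° = 258.8 kN/m
Resisting force R = c·L + N'·tanφ_j = 0·11.6 + 385.1·tan26.1° = 0.0 + 188.7 = 188.7 kN/m
FS = R / T = 188.7 / 258.8 = 0.729

FS = 0.73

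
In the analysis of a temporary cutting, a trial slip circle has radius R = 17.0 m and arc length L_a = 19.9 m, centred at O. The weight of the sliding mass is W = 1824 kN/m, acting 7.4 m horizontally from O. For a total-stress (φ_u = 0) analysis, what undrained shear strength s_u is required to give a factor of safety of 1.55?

FS = s_u·L_a·R / (W·d), so s_u = FS·W·d / (L_a·R).
s_u = 1.55·1824·7.4 / (19.90·17.0) = 20921.3 / 338.30 = 61.84 kPa

s_u = 61.8 kPa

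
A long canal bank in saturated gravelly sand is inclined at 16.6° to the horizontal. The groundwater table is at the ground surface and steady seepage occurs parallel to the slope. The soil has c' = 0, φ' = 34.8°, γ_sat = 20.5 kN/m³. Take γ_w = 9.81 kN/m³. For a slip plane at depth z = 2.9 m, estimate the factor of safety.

FS = 1.22

With seepage parallel to the slope and the water table at the surface, the effective normal stress on the slip plane uses the buoyant unit weight γ' = γ_sat − γ_w while the driving shear stress uses γ_sat:
FS = [c' + γ' z cos²β tanφ'] / [γ_sat z sinβ cosβ]
(For c' = 0 this reduces to FS = (γ'/γ_sat)·tanφ'/tanβ.)
γ' = 20.5 − 9.81 = 10.69 kN/m³
Numerator = 0.0 + 10.69·2.9·cos²16.6°·tan34.8° = 0.0 + 10.69·2.9·0.9184·0.6950 = 19.788 kPa
Denominator = 20.5·2.9·sin16.6°·cos16.6° = 20.5·2.9·0.2857·0.9583 = 16.276 kPa
FS = 19.788 / 16.276 = 1.216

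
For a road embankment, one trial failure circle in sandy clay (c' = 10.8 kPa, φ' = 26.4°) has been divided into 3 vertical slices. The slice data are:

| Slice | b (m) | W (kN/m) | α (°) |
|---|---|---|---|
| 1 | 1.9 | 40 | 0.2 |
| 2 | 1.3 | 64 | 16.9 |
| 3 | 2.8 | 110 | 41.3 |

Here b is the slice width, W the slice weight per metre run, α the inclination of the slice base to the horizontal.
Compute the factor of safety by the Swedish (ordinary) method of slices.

FS = 1.83

Ordinary method of slices: FS = Σ[c'·Δl_i + (W_i cosα_i)·tanφ'] / Σ W_i sinα_i, with Δl_i = b_i / cosα_i.
Slice 1: Δl = 1.9/cos0.2° = 1.900 m; N'_1 = 40·cos0.2° = 40.0; c'Δl = 20.52; W sinα = 0.1
Slice 2: Δl = 1.3/cos16.9° = 1.359 m; N'_2 = 64·cos16.9° = 61.2; c'Δl = 14.67; W sinα = 18.6
Slice 3: Δl = 2.8/cos41.3° = 3.727 m; N'_3 = 110·cos41.3° = 82.6; c'Δl = 40.25; W sinα = 72.6
Σc'Δl = 75.4 kN/m; ΣN' = 183.9 kN/m; ΣW sinα = 91.3 kN/m
Resisting = 75.4 + 183.9·tan26.4° = 75.4 + 91.3 = 166.7 kN/m
FS = 166.7 / 91.3 = 1.825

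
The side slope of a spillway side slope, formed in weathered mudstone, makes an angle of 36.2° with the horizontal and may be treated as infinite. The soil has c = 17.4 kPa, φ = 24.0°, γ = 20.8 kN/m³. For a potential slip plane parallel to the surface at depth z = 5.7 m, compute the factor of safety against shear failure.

FS = 0.92

For an infinite slope with a slip plane parallel to the surface (no pore pressure): FS = [c + γz cos²β tanφ] / [γz sinβ cosβ].
γz = 20.8·5.7 = 118.56 kN/m²
Numerator = 17.4 + 118.56·cos²36.2°·tan24.0° = 17.4 + 118.56·0.6512·0.4452 = 51.774 kPa
Denominator = 118.56·sin36.2°·cos36.2° = 118.56·0.5906·0.8070 = 56.505 kPa
FS = 51.774 / 56.505 = 0.916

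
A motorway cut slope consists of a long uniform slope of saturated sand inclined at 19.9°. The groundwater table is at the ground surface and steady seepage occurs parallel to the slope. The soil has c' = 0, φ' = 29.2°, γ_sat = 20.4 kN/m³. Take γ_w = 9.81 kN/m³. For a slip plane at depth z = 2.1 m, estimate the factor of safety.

With seepage parallel to the slope and the water table at the surface, the effective normal stress on the slip plane uses the buoyant unit weight γ' = γ_sat − γ_w while the driving shear stress uses γ_sat:
FS = [c' + γ' z cos²β tanφ'] / [γ_sat z sinβ cosβ]
(For c' = 0 this reduces to FS = (γ'/γ_sat)·tanφ'/tanβ.)
γ' = 20.4 − 9.81 = 10.59 kN/m³
Numerator = 0.0 + 10.59·2.1·cos²19.9°·tan29.2° = 0.0 + 10.59·2.1·0.8841·0.5589 = 10.989 kPa
Denominator = 20.4·2.1·sin19.9°·cos19.9° = 20.4·2.1·0.3404·0.9403 = 13.711 kPa
FS = 10.989 / 13.711 = 0.801

FS = 0.80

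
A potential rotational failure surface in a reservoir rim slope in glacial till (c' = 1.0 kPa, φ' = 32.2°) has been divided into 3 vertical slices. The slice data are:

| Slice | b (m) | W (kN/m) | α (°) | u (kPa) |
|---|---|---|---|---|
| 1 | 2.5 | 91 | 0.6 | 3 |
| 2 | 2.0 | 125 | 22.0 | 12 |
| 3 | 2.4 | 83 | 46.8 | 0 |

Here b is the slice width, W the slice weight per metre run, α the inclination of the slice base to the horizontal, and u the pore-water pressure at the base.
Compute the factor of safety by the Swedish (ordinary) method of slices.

Ordinary method of slices: FS = Σ[c'·Δl_i + (W_i cosα_i − u_i·Δl_i)·tanφ'] / Σ W_i sinα_i, with Δl_i = b_i / cosα_i.
Slice 1: Δl = 2.5/cos0.6° = 2.500 m; N'_1 = 91·cos0.6° − 3·2.500 = 83.5; c'Δl = 2.50; W sinα = 1.0
Slice 2: Δl = 2.0/cos22.0° = 2.157 m; N'_2 = 125·cos22.0° − 12·2.157 = 90.0; c'Δl = 2.16; W sinα = 46.8
Slice 3: Δl = 2.4/cos46.8° = 3.506 m; N'_3 = 83·cos46.8° − 0·3.506 = 56.8; c'Δl = 3.51; W sinα = 60.5
Σc'Δl = 8.2 kN/m; ΣN' = 230.3 kN/m; ΣW sinα = 108.3 kN/m
Resisting = 8.2 + 230.3·tan32.2° = 8.2 + 145.0 = 153.2 kN/m
FS = 153.2 / 108.3 = 1.415

FS = 1.41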